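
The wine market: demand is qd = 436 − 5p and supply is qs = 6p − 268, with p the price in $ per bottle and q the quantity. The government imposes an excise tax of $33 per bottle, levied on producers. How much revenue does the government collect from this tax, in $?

Tax revenue = $858.

Before the tax: set 436 − 5p = 6p − 268 → p* = $64, q* = 116.
With the tax collected from producers, supply shifts: qs = 6(p − 33) − 268.
New equilibrium: consumers pay $82, producers receive $49, q = 26. (Wedge: pb − ps = 33.)
Revenue = t · Q = 33 · 26 = $858.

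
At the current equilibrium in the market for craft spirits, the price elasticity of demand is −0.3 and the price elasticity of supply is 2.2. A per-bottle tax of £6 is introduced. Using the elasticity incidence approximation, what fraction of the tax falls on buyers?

Incidence ratio: buyers' share ≈ εs / (εs + |εd|) = 2.2 / (2.2 + 0.3) = 0.88.
Supply is the more elastic side, so buyers bear the larger share.

Buyers' share ≈ 0.88.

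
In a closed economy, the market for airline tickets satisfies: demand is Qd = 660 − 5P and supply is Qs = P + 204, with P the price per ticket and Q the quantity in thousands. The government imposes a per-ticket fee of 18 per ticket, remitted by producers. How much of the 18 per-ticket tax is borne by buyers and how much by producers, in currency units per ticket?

Buyers bear 3 per ticket; producers bear 15 per ticket.

Before the tax: set 660 − 5P = P + 204 → P* = 76, Q* = 280.
With the tax collected from producers, supply shifts: Qs = (P − 18) + 204.
New equilibrium: buyers pay 79, producers receive 61, Q = 265. (Wedge: Pb − Ps = 18.)
Burden on buyers: 3; on producers: 15. (They sum to 18.)
The less price-elastic side of the market bears the larger share of a per-unit tax.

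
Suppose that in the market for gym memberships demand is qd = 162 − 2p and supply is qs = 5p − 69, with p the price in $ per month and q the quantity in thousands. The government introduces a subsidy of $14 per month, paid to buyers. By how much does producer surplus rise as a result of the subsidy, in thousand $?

Before the subsidy: set 162 − 2p = 5p − 69 → p* = $33, q* = 96.
With a per-unit subsidy paid to buyers, each effectively pays p − 14, so demand becomes qd = 162 − 2(p − 14).
New equilibrium: buyers pay $23, producers receive $37, q = 116. (Wedge: pb − ps = −14.)
ΔPS is the trapezoid between Q = 116 and Q = 96 of height $4: ½ · (96 + 116) · 4 = $424.

Producer surplus rises by $424 thousand.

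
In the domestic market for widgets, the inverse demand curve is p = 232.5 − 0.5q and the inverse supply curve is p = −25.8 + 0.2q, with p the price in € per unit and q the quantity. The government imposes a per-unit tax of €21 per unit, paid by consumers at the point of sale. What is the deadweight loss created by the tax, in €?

Rewrite in direct form: qd = 465 − 2p and qs = 5p + 129.
Before the tax: set 465 − 2p = 5p + 129 → p* = €48, q* = 369.
With the tax collected from consumers, demand (in seller-price terms) shifts: qd = 465 − 2(p + 21).
Solving gives q = 339 with consumers paying €63 and sellers receiving €42 (the €21 wedge).
Quantity falls by |ΔQ| = |369 − 339| = 30.
DWL = ½ · t · |ΔQ| = ½ · 21 · 30 = €315.

Deadweight loss = €315.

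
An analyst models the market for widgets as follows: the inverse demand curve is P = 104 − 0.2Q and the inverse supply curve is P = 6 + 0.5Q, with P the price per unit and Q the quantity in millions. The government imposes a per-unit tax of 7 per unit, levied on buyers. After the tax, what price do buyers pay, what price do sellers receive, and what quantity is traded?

Buyers pay 78; sellers receive 71; quantity = 130.

Rewrite in direct form: Qd = 520 − 5P and Qs = 2P − 12.
Without the tax, 520 − 5P = 2P − 12 gives 7P = 532, so P* = 76 and Q* = 140.
With the tax collected from buyers, demand (in seller-price terms) shifts: Qd = 520 − 5(P + 7).
New equilibrium: buyers pay 78, sellers receive 71, Q = 130. (Wedge: Pb − Ps = 7.)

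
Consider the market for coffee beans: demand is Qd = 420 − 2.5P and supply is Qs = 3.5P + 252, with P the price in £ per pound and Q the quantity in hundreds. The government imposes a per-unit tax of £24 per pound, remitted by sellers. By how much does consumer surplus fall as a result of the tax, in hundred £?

Consumer surplus falls by £4655 hundred.

Before the tax: set 420 − 2.5P = 3.5P + 252 → P* = £28, Q* = 350.
With the tax collected from sellers, supply shifts: Qs = 3.5(P − 24) + 252.
Solving gives Q = 315 with consumers paying £42 and sellers receiving £18 (the £24 wedge).
ΔCS is the trapezoid between Q = 315 and Q = 350 of height £14: ½ · (350 + 315) · 14 = £4655.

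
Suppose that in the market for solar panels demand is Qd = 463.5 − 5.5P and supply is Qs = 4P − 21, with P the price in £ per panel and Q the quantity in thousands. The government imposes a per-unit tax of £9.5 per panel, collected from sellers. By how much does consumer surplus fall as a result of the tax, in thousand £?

Without the tax, 463.5 − 5.5P = 4P − 21 gives 9.5P = 484.5, so P* = £51 and Q* = 183.
With the tax collected from sellers, supply shifts: Qs = 4(P − 9.5) − 21.
New equilibrium: buyers pay £55, sellers receive £45.5, Q = 161. (Wedge: Pb − Ps = 9.5.)
ΔCS is the trapezoid between Q = 161 and Q = 183 of height £4: ½ · (183 + 161) · 4 = £688.

Consumer surplus falls by £688 thousand.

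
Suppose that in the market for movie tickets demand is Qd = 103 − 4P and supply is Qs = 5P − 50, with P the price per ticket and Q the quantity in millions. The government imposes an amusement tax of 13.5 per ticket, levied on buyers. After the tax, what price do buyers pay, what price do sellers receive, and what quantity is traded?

Buyers pay 24.5; sellers receive 11; quantity = 5.

Without the tax, 103 − 4P = 5P − 50 gives 9P = 153, so P* = 17 and Q* = 35.
With the tax collected from buyers, demand (in seller-price terms) shifts: Qd = 103 − 4(P + 13.5).
Solving gives Q = 5 with buyers paying 24.5 and sellers receiving 11 (the 13.5 wedge).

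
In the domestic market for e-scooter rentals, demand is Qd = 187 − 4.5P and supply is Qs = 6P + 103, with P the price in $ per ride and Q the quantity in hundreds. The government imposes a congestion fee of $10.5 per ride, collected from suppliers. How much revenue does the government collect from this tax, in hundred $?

Tax revenue = $1302 hundred.

Before the tax: set 187 − 4.5P = 6P + 103 → P* = $8, Q* = 151.
With the tax collected from suppliers, supply shifts: Qs = 6(P − 10.5) + 103.
New equilibrium: buyers pay $14, suppliers receive $3.5, Q = 124. (Wedge: Pb − Ps = 10.5.)
Revenue = t · Q = 10.5 · 124 = $1302.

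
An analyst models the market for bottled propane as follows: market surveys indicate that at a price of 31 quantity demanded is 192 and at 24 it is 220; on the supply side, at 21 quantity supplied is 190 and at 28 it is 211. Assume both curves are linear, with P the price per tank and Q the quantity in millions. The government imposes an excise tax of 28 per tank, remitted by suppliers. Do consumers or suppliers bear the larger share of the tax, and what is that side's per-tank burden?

Suppliers bear the larger share: 16 per tank.

Demand slope: (220 − 192)/(24 − 31) = -4, so Qd = 316 − 4P.
Supply slope: (211 − 190)/(28 − 21) = 3, so Qs = 3P + 127.
Without the tax, 316 − 4P = 3P + 127 gives 7P = 189, so P* = 27 and Q* = 208.
With the tax collected from suppliers, supply shifts: Qs = 3(P − 28) + 127.
Solving gives Q = 160 with consumers paying 39 and suppliers receiving 11 (the 28 wedge).
Per-tank burden: consumers 12, suppliers 16.
Suppliers take the larger share because supply is less price-elastic here (demand slope 4 vs supply slope 3).
The less price-elastic side of the market bears the larger share of a per-unit tax.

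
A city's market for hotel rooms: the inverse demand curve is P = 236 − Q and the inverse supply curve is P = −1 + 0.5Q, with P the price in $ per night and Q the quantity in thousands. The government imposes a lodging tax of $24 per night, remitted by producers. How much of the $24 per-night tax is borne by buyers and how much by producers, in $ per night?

Buyers bear $16 per night; producers bear $8 per night.

Inverting to Q(P) form: Qd = 236 − P; Qs = 2P + 2.
Before the tax: set 236 − P = 2P + 2 → P* = $78, Q* = 158.
With the tax collected from producers, supply shifts: Qs = 2(P − 24) + 2.
Solving gives Q = 142 with buyers paying $94 and producers receiving $70 (the $24 wedge).
Burden on buyers: $16; on producers: $8. (They sum to $24.)
The less price-elastic side of the market bears the larger share of a per-unit tax.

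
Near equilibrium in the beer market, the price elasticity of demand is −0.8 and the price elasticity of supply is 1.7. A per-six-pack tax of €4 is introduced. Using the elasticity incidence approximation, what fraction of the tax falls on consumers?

Incidence ratio: consumers' share ≈ εs / (εs + |εd|) = 1.7 / (1.7 + 0.8) = 0.68.
Supply is the more elastic side, so consumers bear the larger share.

Consumers' share ≈ 0.68.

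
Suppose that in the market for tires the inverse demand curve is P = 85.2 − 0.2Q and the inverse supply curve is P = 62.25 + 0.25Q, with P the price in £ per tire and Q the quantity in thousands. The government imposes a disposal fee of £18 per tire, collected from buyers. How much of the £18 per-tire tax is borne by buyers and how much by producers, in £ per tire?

Rewrite in direct form: Qd = 426 − 5P and Qs = 4P − 249.
Before the tax: set 426 − 5P = 4P − 249 → P* = £75, Q* = 51.
With the tax collected from buyers, demand (in seller-price terms) shifts: Qd = 426 − 5(P + 18).
New equilibrium: buyers pay £83, producers receive £65, Q = 11. (Wedge: Pb − Ps = 18.)
Burden on buyers: £8; on producers: £10. (They sum to £18.)
The less price-elastic side of the market bears the larger share of a per-unit tax.

Buyers bear £8 per tire; producers bear £10 per tire.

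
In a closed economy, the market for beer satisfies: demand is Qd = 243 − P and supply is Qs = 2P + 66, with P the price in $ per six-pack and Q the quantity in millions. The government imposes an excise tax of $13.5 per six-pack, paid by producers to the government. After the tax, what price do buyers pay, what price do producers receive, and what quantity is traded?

Without the tax, 243 − P = 2P + 66 gives 3P = 177, so P* = $59 and Q* = 184.
With the tax collected from producers, supply shifts: Qs = 2(P − 13.5) + 66.
Solving gives Q = 175 with buyers paying $68 and producers receiving $54.5 (the $13.5 wedge).
The less price-elastic side of the market bears the larger share of a per-unit tax.

Buyers pay $68; producers receive $54.5; quantity = 175.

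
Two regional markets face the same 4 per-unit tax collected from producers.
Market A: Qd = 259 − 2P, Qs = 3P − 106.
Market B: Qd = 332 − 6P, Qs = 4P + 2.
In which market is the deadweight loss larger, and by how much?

Market B, by 9.6.

Market A: pre-tax P* = 73, Q* = 113; post-tax Q = 108.2; deadweight loss = 9.6.
Market B: pre-tax P* = 33, Q* = 134; post-tax Q = 124.4; deadweight loss = 19.2.
Difference: 9.6 vs 19.2 → market B is larger by 9.6.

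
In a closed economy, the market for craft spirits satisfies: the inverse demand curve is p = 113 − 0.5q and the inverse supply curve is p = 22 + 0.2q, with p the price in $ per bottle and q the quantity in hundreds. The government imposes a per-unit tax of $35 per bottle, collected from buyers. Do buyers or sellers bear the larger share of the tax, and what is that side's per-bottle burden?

Buyers bear the larger share: $25 per bottle.

Inverting to q(p) form: qd = 226 − 2p; qs = 5p − 110.
Before the tax: set 226 − 2p = 5p − 110 → p* = $48, q* = 130.
With the tax collected from buyers, demand (in seller-price terms) shifts: qd = 226 − 2(p + 35).
Solving gives q = 80 with buyers paying $73 and sellers receiving $38 (the $35 wedge).
Per-bottle burden: buyers $25, sellers $10.
Buyers take the larger share because demand is less price-elastic here (demand slope 2 vs supply slope 5).
The less price-elastic side of the market bears the larger share of a per-unit tax.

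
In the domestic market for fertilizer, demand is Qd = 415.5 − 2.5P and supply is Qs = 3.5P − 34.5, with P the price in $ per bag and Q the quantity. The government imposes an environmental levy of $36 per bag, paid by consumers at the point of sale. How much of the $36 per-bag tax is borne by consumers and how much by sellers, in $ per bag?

Consumers bear $21 per bag; sellers bear $15 per bag.

Without the tax, 415.5 − 2.5P = 3.5P − 34.5 gives 6P = 450, so P* = $75 and Q* = 228.
With the tax collected from consumers, demand (in seller-price terms) shifts: Qd = 415.5 − 2.5(P + 36).
Solving gives Q = 175.5 with consumers paying $96 and sellers receiving $60 (the $36 wedge).
Burden on consumers: $21; on sellers: $15. (They sum to $36.)
The less price-elastic side of the market bears the larger share of a per-unit tax.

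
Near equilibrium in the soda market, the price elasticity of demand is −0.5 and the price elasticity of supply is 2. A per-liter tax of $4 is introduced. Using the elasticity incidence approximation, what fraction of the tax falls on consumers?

Incidence ratio: consumers' share ≈ εs / (εs + |εd|) = 2 / (2 + 0.5) = 0.8.
Supply is the more elastic side, so consumers bear the larger share.

Consumers' share ≈ 0.8.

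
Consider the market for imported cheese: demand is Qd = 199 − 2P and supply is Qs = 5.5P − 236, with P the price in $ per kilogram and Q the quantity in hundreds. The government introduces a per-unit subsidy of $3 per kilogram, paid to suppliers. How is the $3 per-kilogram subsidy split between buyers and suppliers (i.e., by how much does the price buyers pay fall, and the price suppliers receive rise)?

Without the subsidy, 199 − 2P = 5.5P − 236 gives 7.5P = 435, so P* = $58 and Q* = 83.
With a per-unit subsidy paid to suppliers, each receives P + 3 per unit sold, so supply becomes Qs = 5.5(P + 3) − 236.
New equilibrium: buyers pay $55.8, suppliers receive $58.8, Q = 87.4. (Wedge: Pb − Ps = −3.)
Gain to buyers: $2.2; to suppliers: $0.8. (They sum to $3.)

Buyers gain $2.2 per kilogram; suppliers gain $0.8 per kilogram.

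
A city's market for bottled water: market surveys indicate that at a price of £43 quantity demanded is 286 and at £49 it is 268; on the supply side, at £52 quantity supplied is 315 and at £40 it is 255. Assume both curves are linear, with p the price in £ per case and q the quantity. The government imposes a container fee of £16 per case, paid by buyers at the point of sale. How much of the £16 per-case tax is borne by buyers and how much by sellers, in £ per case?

Demand slope: (268 − 286)/(49 − 43) = -3, so qd = 415 − 3p.
Supply slope: (255 − 315)/(40 − 52) = 5, so qs = 5p + 55.
Without the tax, 415 − 3p = 5p + 55 gives 8p = 360, so p* = £45 and q* = 280.
With the tax collected from buyers, demand (in seller-price terms) shifts: qd = 415 − 3(p + 16).
Solving gives q = 250 with buyers paying £55 and sellers receiving £39 (the £16 wedge).
Burden on buyers: £10; on sellers: £6. (They sum to £16.)
The less price-elastic side of the market bears the larger share of a per-unit tax.

Buyers bear £10 per case; sellers bear £6 per case.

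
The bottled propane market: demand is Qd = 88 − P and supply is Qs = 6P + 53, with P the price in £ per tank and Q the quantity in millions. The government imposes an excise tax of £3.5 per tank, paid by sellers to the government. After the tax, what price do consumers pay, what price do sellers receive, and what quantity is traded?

Consumers pay £8; sellers receive £4.5; quantity = 80.

Without the tax, 88 − P = 6P + 53 gives 7P = 35, so P* = £5 and Q* = 83.
With the tax collected from sellers, supply shifts: Qs = 6(P − 3.5) + 53.
Solving gives Q = 80 with consumers paying £8 and sellers receiving £4.5 (the £3.5 wedge).
The less price-elastic side of the market bears the larger share of a per-unit tax.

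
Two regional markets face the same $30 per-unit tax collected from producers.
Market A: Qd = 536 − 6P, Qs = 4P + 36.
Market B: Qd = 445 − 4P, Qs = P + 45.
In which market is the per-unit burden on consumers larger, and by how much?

Market A: pre-tax P* = $50, Q* = 236; post-tax Q = 164; per-unit burden on consumers = $12.
Market B: pre-tax P* = $80, Q* = 125; post-tax Q = 101; per-unit burden on consumers = $6.
Difference: $12 vs $6 → market A is larger by $6.

Market A, by $6.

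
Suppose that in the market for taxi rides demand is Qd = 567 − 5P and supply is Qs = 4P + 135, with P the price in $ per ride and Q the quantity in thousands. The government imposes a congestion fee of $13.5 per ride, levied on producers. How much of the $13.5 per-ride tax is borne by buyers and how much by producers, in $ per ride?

Buyers bear $6 per ride; producers bear $7.5 per ride.

Before the tax: set 567 − 5P = 4P + 135 → P* = $48, Q* = 327.
With the tax collected from producers, supply shifts: Qs = 4(P − 13.5) + 135.
New equilibrium: buyers pay $54, producers receive $40.5, Q = 297. (Wedge: Pb − Ps = 13.5.)
Burden on buyers: $6; on producers: $7.5. (They sum to $13.5.)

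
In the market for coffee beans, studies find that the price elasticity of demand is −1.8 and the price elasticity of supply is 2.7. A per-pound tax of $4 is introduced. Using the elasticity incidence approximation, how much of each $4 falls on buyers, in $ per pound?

Incidence ratio: buyers' share ≈ εs / (εs + |εd|) = 2.7 / (2.7 + 1.8) = 0.6.
So buyers bear ≈ 0.6 × $4 = $2.4; suppliers bear $1.6.

Buyers bear ≈ $2.4 per pound.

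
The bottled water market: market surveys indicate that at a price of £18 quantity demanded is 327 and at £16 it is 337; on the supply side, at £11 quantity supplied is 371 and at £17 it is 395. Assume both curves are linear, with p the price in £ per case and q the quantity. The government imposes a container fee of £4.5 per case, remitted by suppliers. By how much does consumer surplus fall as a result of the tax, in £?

Consumer surplus falls by £724.

Demand slope: (337 − 327)/(16 − 18) = -5, so qd = 417 − 5p.
Supply slope: (395 − 371)/(17 − 11) = 4, so qs = 4p + 327.
Before the tax: set 417 − 5p = 4p + 327 → p* = £10, q* = 367.
With the tax collected from suppliers, supply shifts: qs = 4(p − 4.5) + 327.
Solving gives q = 357 with consumers paying £12 and suppliers receiving £7.5 (the £4.5 wedge).
ΔCS is the trapezoid between Q = 357 and Q = 367 of height £2: ½ · (367 + 357) · 2 = £724.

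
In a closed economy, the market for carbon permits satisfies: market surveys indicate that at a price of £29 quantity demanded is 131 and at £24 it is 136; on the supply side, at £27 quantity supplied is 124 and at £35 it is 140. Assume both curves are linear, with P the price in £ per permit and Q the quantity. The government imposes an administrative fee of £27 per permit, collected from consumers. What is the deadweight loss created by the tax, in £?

Deadweight loss = £243.

Demand slope: (136 − 131)/(24 − 29) = -1, so Qd = 160 − P.
Supply slope: (140 − 124)/(35 − 27) = 2, so Qs = 2P + 70.
Without the tax, 160 − P = 2P + 70 gives 3P = 90, so P* = £30 and Q* = 130.
With the tax collected from consumers, demand (in seller-price terms) shifts: Qd = 160 − (P + 27).
New equilibrium: consumers pay £48, suppliers receive £21, Q = 112. (Wedge: Pb − Ps = 27.)
Quantity falls by |ΔQ| = |130 − 112| = 18.
DWL = ½ · t · |ΔQ| = ½ · 27 · 18 = £243.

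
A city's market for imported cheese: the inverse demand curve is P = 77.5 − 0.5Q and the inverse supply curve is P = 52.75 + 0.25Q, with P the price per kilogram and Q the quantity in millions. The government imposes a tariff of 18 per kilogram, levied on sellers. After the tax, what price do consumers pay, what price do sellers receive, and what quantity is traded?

Consumers pay 73; sellers receive 55; quantity = 9.

Inverting to Q(P) form: Qd = 155 − 2P; Qs = 4P − 211.
Without the tax, 155 − 2P = 4P − 211 gives 6P = 366, so P* = 61 and Q* = 33.
With the tax collected from sellers, supply shifts: Qs = 4(P − 18) − 211.
New equilibrium: consumers pay 73, sellers receive 55, Q = 9. (Wedge: Pb − Ps = 18.)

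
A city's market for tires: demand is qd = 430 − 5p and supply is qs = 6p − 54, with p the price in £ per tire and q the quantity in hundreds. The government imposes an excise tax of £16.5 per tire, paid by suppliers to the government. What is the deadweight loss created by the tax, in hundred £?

Deadweight loss = £371.25 hundred.

Before the tax: set 430 − 5p = 6p − 54 → p* = £44, q* = 210.
With the tax collected from suppliers, supply shifts: qs = 6(p − 16.5) − 54.
New equilibrium: consumers pay £53, suppliers receive £36.5, q = 165. (Wedge: pb − ps = 16.5.)
Quantity falls by |ΔQ| = |210 − 165| = 45.
DWL = ½ · t · |ΔQ| = ½ · 16.5 · 45 = £371.25.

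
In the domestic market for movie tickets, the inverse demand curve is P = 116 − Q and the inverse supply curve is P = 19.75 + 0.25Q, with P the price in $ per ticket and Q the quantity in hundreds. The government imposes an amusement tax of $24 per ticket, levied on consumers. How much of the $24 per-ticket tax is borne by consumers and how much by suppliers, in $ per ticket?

Consumers bear $19.2 per ticket; suppliers bear $4.8 per ticket.

Inverting to Q(P) form: Qd = 116 − P; Qs = 4P − 79.
Before the tax: set 116 − P = 4P − 79 → P* = $39, Q* = 77.
With the tax collected from consumers, demand (in seller-price terms) shifts: Qd = 116 − (P + 24).
New equilibrium: consumers pay $58.2, suppliers receive $34.2, Q = 57.8. (Wedge: Pb − Ps = 24.)
Burden on consumers: $19.2; on suppliers: $4.8. (They sum to $24.)
The less price-elastic side of the market bears the larger share of a per-unit tax.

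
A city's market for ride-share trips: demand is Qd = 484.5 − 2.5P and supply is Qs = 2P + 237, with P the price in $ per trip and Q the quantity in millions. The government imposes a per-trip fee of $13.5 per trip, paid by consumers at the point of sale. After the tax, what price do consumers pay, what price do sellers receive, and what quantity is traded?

Before the tax: set 484.5 − 2.5P = 2P + 237 → P* = $55, Q* = 347.
With the tax collected from consumers, demand (in seller-price terms) shifts: Qd = 484.5 − 2.5(P + 13.5).
New equilibrium: consumers pay $61, sellers receive $47.5, Q = 332. (Wedge: Pb − Ps = 13.5.)
The less price-elastic side of the market bears the larger share of a per-unit tax.

Consumers pay $61; sellers receive $47.5; quantity = 332.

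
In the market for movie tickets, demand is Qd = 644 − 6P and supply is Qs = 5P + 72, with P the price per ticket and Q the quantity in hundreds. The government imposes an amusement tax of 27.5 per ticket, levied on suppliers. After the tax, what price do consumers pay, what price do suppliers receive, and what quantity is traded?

Without the tax, 644 − 6P = 5P + 72 gives 11P = 572, so P* = 52 and Q* = 332.
With the tax collected from suppliers, supply shifts: Qs = 5(P − 27.5) + 72.
New equilibrium: consumers pay 64.5, suppliers receive 37, Q = 257. (Wedge: Pb − Ps = 27.5.)
The less price-elastic side of the market bears the larger share of a per-unit tax.

Consumers pay 64.5; suppliers receive 37; quantity = 257.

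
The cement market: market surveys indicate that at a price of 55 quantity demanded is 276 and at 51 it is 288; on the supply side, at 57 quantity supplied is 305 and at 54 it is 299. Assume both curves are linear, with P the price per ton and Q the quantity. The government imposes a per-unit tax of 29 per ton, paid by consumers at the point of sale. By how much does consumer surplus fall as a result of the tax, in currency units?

Demand slope: (288 − 276)/(51 − 55) = -3, so Qd = 441 − 3P.
Supply slope: (299 − 305)/(54 − 57) = 2, so Qs = 2P + 191.
Without the tax, 441 − 3P = 2P + 191 gives 5P = 250, so P* = 50 and Q* = 291.
With the tax collected from consumers, demand (in seller-price terms) shifts: Qd = 441 − 3(P + 29).
Solving gives Q = 256.2 with consumers paying 61.6 and producers receiving 32.6 (the 29 wedge).
ΔCS is the trapezoid between Q = 256.2 and Q = 291 of height 11.6: ½ · (291 + 256.2) · 11.6 = 3173.76.

Consumer surplus falls by 3173.76.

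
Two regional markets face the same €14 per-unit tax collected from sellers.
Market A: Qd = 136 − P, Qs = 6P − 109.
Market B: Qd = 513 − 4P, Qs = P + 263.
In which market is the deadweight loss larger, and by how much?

Market A, by €5.6.

Market A: pre-tax P* = €35, Q* = 101; post-tax Q = 89; deadweight loss = €84.
Market B: pre-tax P* = €50, Q* = 313; post-tax Q = 301.8; deadweight loss = €78.4.
Difference: €84 vs €78.4 → market A is larger by €5.6.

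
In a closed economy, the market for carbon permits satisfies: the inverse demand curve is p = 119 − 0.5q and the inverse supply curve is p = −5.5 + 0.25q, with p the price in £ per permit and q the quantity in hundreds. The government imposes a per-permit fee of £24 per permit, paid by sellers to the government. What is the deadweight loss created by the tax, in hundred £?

Deadweight loss = £384 hundred.

Inverting to q(p) form: qd = 238 − 2p; qs = 4p + 22.
Before the tax: set 238 − 2p = 4p + 22 → p* = £36, q* = 166.
With the tax collected from sellers, supply shifts: qs = 4(p − 24) + 22.
New equilibrium: consumers pay £52, sellers receive £28, q = 134. (Wedge: pb − ps = 24.)
Quantity falls by |ΔQ| = |166 − 134| = 32.
DWL = ½ · t · |ΔQ| = ½ · 24 · 32 = £384.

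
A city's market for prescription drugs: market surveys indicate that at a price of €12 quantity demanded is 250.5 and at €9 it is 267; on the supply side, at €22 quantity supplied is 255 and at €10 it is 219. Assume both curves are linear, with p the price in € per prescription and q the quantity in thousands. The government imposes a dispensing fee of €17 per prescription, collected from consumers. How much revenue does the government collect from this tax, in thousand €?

Demand slope: (267 − 250.5)/(9 − 12) = -5.5, so qd = 316.5 − 5.5p.
Supply slope: (219 − 255)/(10 − 22) = 3, so qs = 3p + 189.
Without the tax, 316.5 − 5.5p = 3p + 189 gives 8.5p = 127.5, so p* = €15 and q* = 234.
With the tax collected from consumers, demand (in seller-price terms) shifts: qd = 316.5 − 5.5(p + 17).
Solving gives q = 201 with consumers paying €21 and producers receiving €4 (the €17 wedge).
Revenue = t · Q = 17 · 201 = €3417.

Tax revenue = €3417 thousand.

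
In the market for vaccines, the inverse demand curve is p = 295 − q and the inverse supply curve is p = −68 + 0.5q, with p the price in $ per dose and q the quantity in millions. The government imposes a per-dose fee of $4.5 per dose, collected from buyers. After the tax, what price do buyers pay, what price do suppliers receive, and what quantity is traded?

Rewrite in direct form: qd = 295 − p and qs = 2p + 136.
Without the tax, 295 − p = 2p + 136 gives 3p = 159, so p* = $53 and q* = 242.
With the tax collected from buyers, demand (in seller-price terms) shifts: qd = 295 − (p + 4.5).
New equilibrium: buyers pay $56, suppliers receive $51.5, q = 239. (Wedge: pb − ps = 4.5.)
The less price-elastic side of the market bears the larger share of a per-unit tax.

Buyers pay $56; suppliers receive $51.5; quantity = 239.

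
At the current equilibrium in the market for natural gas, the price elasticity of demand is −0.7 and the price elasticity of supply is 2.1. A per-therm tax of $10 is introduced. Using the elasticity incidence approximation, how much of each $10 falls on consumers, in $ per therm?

Consumers bear ≈ $7.5 per therm.

Incidence ratio: consumers' share ≈ εs / (εs + |εd|) = 2.1 / (2.1 + 0.7) = 0.75.
So consumers bear ≈ 0.75 × $10 = $7.5; producers bear $2.5.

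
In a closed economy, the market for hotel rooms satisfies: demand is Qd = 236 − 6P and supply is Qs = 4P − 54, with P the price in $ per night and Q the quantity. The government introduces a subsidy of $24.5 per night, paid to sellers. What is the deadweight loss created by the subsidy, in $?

Before the subsidy: set 236 − 6P = 4P − 54 → P* = $29, Q* = 62.
With a per-unit subsidy paid to sellers, each receives P + 24.5 per unit sold, so supply becomes Qs = 4(P + 24.5) − 54.
Solving gives Q = 120.8 with buyers paying $19.2 and sellers receiving $43.7 (the $24.5 wedge).
Quantity rises by |ΔQ| = |62 − 120.8| = 58.8.
DWL = ½ · t · |ΔQ| = ½ · 24.5 · 58.8 = $720.3.

Deadweight loss = $720.3.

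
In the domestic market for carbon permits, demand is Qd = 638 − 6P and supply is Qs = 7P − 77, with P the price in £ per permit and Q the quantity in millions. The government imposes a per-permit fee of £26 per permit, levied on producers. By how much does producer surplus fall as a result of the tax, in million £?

Before the tax: set 638 − 6P = 7P − 77 → P* = £55, Q* = 308.
With the tax collected from producers, supply shifts: Qs = 7(P − 26) − 77.
Solving gives Q = 224 with buyers paying £69 and producers receiving £43 (the £26 wedge).
ΔPS is the trapezoid between Q = 224 and Q = 308 of height £12: ½ · (308 + 224) · 12 = £3192.

Producer surplus falls by £3192 million.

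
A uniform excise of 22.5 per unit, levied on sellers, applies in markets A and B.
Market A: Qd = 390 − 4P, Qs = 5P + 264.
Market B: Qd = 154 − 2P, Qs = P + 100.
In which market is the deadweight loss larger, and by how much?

Market A: pre-tax P* = 14, Q* = 334; post-tax Q = 284; deadweight loss = 562.5.
Market B: pre-tax P* = 18, Q* = 118; post-tax Q = 103; deadweight loss = 168.75.
Difference: 562.5 vs 168.75 → market A is larger by 393.75.

Market A, by 393.75.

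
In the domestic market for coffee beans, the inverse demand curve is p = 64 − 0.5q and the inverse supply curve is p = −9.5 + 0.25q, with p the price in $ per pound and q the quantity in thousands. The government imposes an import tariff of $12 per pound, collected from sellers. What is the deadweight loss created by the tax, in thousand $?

Deadweight loss = $96 thousand.

Inverting to q(p) form: qd = 128 − 2p; qs = 4p + 38.
Without the tax, 128 − 2p = 4p + 38 gives 6p = 90, so p* = $15 and q* = 98.
With the tax collected from sellers, supply shifts: qs = 4(p − 12) + 38.
New equilibrium: consumers pay $23, sellers receive $11, q = 82. (Wedge: pb − ps = 12.)
Quantity falls by |ΔQ| = |98 − 82| = 16.
DWL = ½ · t · |ΔQ| = ½ · 12 · 16 = $96.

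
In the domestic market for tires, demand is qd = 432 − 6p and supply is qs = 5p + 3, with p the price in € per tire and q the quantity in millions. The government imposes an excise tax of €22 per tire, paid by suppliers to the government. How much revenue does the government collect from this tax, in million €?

Tax revenue = €3036 million.

Without the tax, 432 − 6p = 5p + 3 gives 11p = 429, so p* = €39 and q* = 198.
With the tax collected from suppliers, supply shifts: qs = 5(p − 22) + 3.
Solving gives q = 138 with buyers paying €49 and suppliers receiving €27 (the €22 wedge).
Revenue = t · Q = 22 · 138 = €3036.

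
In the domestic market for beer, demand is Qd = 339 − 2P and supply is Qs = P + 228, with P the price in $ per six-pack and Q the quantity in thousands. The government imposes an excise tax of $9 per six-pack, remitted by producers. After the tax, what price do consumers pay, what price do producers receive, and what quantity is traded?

Consumers pay $40; producers receive $31; quantity = 259.

Without the tax, 339 − 2P = P + 228 gives 3P = 111, so P* = $37 and Q* = 265.
With the tax collected from producers, supply shifts: Qs = (P − 9) + 228.
New equilibrium: consumers pay $40, producers receive $31, Q = 259. (Wedge: Pb − Ps = 9.)
The less price-elastic side of the market bears the larger share of a per-unit tax.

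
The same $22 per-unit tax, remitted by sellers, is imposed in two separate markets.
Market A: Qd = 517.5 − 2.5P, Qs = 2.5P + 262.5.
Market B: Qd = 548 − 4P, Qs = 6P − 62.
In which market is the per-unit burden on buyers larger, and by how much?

Market A: pre-tax P* = $51, Q* = 390; post-tax Q = 362.5; per-unit burden on buyers = $11.
Market B: pre-tax P* = $61, Q* = 304; post-tax Q = 251.2; per-unit burden on buyers = $13.2.
Difference: $11 vs $13.2 → market B is larger by $2.2.

Market B, by $2.2.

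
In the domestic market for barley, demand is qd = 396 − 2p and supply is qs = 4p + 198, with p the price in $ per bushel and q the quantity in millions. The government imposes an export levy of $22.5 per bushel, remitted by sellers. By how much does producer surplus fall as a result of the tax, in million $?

Without the tax, 396 − 2p = 4p + 198 gives 6p = 198, so p* = $33 and q* = 330.
With the tax collected from sellers, supply shifts: qs = 4(p − 22.5) + 198.
New equilibrium: consumers pay $48, sellers receive $25.5, q = 300. (Wedge: pb − ps = 22.5.)
ΔPS is the trapezoid between Q = 300 and Q = 330 of height $7.5: ½ · (330 + 300) · 7.5 = $2362.5.

Producer surplus falls by $2362.5 million.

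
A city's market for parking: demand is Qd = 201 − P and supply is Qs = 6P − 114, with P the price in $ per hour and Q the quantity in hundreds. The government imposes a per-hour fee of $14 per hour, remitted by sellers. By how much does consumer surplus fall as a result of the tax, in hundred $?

Consumer surplus falls by $1800 hundred.

Without the tax, 201 − P = 6P − 114 gives 7P = 315, so P* = $45 and Q* = 156.
With the tax collected from sellers, supply shifts: Qs = 6(P − 14) − 114.
Solving gives Q = 144 with buyers paying $57 and sellers receiving $43 (the $14 wedge).
ΔCS is the trapezoid between Q = 144 and Q = 156 of height $12: ½ · (156 + 144) · 12 = $1800.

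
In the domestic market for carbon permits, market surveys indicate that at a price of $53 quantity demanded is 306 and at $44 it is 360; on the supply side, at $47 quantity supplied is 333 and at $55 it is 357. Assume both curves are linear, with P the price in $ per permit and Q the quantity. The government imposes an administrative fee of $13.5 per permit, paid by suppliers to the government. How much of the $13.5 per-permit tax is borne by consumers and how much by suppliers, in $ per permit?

Demand slope: (360 − 306)/(44 − 53) = -6, so Qd = 624 − 6P.
Supply slope: (357 − 333)/(55 − 47) = 3, so Qs = 3P + 192.
Before the tax: set 624 − 6P = 3P + 192 → P* = $48, Q* = 336.
With the tax collected from suppliers, supply shifts: Qs = 3(P − 13.5) + 192.
New equilibrium: consumers pay $52.5, suppliers receive $39, Q = 309. (Wedge: Pb − Ps = 13.5.)
Burden on consumers: $4.5; on suppliers: $9. (They sum to $13.5.)
The less price-elastic side of the market bears the larger share of a per-unit tax.

Consumers bear $4.5 per permit; suppliers bear $9 per permit.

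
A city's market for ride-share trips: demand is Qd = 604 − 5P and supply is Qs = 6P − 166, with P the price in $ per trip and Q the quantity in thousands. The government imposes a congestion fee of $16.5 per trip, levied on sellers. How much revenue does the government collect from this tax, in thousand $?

Without the tax, 604 − 5P = 6P − 166 gives 11P = 770, so P* = $70 and Q* = 254.
With the tax collected from sellers, supply shifts: Qs = 6(P − 16.5) − 166.
New equilibrium: consumers pay $79, sellers receive $62.5, Q = 209. (Wedge: Pb − Ps = 16.5.)
Revenue = t · Q = 16.5 · 209 = $3448.5.

Tax revenue = $3448.5 thousand.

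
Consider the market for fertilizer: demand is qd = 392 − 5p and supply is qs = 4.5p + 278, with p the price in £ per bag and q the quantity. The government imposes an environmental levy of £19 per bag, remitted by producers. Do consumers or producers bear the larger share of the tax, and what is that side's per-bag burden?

Producers bear the larger share: £10 per bag.

Without the tax, 392 − 5p = 4.5p + 278 gives 9.5p = 114, so p* = £12 and q* = 332.
With the tax collected from producers, supply shifts: qs = 4.5(p − 19) + 278.
Solving gives q = 287 with consumers paying £21 and producers receiving £2 (the £19 wedge).
Per-bag burden: consumers £9, producers £10.
Producers take the larger share because supply is less price-elastic here (demand slope 5 vs supply slope 4.5).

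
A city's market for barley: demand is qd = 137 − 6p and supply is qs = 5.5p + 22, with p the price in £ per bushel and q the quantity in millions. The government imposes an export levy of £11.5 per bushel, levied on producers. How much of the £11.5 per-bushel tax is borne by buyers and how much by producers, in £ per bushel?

Without the tax, 137 − 6p = 5.5p + 22 gives 11.5p = 115, so p* = £10 and q* = 77.
With the tax collected from producers, supply shifts: qs = 5.5(p − 11.5) + 22.
New equilibrium: buyers pay £15.5, producers receive £4, q = 44. (Wedge: pb − ps = 11.5.)
Burden on buyers: £5.5; on producers: £6. (They sum to £11.5.)
The less price-elastic side of the market bears the larger share of a per-unit tax.

Buyers bear £5.5 per bushel; producers bear £6 per bushel.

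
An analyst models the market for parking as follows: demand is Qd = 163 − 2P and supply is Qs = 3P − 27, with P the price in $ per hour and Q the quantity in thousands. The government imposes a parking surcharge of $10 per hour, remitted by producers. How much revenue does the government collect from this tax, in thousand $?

Before the tax: set 163 − 2P = 3P − 27 → P* = $38, Q* = 87.
With the tax collected from producers, supply shifts: Qs = 3(P − 10) − 27.
New equilibrium: consumers pay $44, producers receive $34, Q = 75. (Wedge: Pb − Ps = 10.)
Revenue = t · Q = 10 · 75 = $750.

Tax revenue = $750 thousand.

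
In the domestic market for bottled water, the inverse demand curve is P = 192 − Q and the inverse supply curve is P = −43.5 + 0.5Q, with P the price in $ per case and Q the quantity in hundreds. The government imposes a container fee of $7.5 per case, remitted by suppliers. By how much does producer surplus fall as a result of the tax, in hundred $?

Producer surplus falls by $386.25 hundred.

Rewrite in direct form: Qd = 192 − P and Qs = 2P + 87.
Without the tax, 192 − P = 2P + 87 gives 3P = 105, so P* = $35 and Q* = 157.
With the tax collected from suppliers, supply shifts: Qs = 2(P − 7.5) + 87.
Solving gives Q = 152 with buyers paying $40 and suppliers receiving $32.5 (the $7.5 wedge).
ΔPS is the trapezoid between Q = 152 and Q = 157 of height $2.5: ½ · (157 + 152) · 2.5 = $386.25.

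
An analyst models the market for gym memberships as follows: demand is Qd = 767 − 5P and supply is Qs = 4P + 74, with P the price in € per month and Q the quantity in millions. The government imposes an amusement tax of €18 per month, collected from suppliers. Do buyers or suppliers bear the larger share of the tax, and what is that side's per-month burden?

Suppliers bear the larger share: €10 per month.

Before the tax: set 767 − 5P = 4P + 74 → P* = €77, Q* = 382.
With the tax collected from suppliers, supply shifts: Qs = 4(P − 18) + 74.
Solving gives Q = 342 with buyers paying €85 and suppliers receiving €67 (the €18 wedge).
Per-month burden: buyers €8, suppliers €10.
Suppliers take the larger share because supply is less price-elastic here (demand slope 5 vs supply slope 4).
The less price-elastic side of the market bears the larger share of a per-unit tax.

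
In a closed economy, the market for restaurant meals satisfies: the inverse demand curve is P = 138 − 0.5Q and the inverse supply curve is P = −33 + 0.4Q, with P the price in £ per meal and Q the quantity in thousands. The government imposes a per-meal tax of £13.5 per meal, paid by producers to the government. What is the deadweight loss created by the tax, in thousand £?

Inverting to Q(P) form: Qd = 276 − 2P; Qs = 2.5P + 82.5.
Before the tax: set 276 − 2P = 2.5P + 82.5 → P* = £43, Q* = 190.
With the tax collected from producers, supply shifts: Qs = 2.5(P − 13.5) + 82.5.
New equilibrium: consumers pay £50.5, producers receive £37, Q = 175. (Wedge: Pb − Ps = 13.5.)
Quantity falls by |ΔQ| = |190 − 175| = 15.
DWL = ½ · t · |ΔQ| = ½ · 13.5 · 15 = £101.25.

Deadweight loss = £101.25 thousand.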